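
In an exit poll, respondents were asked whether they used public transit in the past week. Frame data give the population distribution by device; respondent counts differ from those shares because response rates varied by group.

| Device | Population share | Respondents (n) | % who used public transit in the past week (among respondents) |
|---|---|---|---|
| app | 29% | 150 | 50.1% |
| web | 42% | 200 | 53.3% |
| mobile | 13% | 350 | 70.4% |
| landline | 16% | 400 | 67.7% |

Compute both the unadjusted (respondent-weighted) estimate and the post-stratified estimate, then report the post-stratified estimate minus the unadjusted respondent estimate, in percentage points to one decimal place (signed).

Naive respondent-only estimate (weights = respondent counts):
  (150/1100)×50.1 + (200/1100)×53.3 + (350/1100)×70.4 + (400/1100)×67.7 = 63.5409%
Post-stratifying to population shares instead:
  0.29×50.1 + 0.42×53.3 + 0.13×70.4 + 0.16×67.7 = 56.899%
Difference = 56.899 − 63.5409 = -6.6419 pp.

-6.6 percentage points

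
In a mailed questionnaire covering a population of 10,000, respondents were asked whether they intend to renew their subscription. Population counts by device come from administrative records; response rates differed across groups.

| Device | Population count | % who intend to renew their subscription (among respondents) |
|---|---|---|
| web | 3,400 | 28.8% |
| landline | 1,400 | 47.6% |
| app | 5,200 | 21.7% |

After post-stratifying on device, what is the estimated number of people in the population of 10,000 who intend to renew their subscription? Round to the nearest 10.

Each cell contributes its population count × the respondent rate:
  web: 3,400 × 28.8% = 979.2
  landline: 1,400 × 47.6% = 666.4
  app: 5,200 × 21.7% = 1128.4
Estimated total = 2774 → 2,770.

2,770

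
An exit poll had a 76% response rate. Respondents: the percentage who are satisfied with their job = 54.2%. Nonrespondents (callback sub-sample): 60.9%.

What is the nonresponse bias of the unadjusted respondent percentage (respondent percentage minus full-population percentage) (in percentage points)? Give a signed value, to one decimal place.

-1.6 percentage points

Nonresponse fraction = 1 − 0.76 = 0.24.
Bias = (nonresponse fraction) × (respondent percentage − nonrespondent percentage)
     = 0.24 × (54.2 − 60.9) = 0.24 × -6.7 = -1.608.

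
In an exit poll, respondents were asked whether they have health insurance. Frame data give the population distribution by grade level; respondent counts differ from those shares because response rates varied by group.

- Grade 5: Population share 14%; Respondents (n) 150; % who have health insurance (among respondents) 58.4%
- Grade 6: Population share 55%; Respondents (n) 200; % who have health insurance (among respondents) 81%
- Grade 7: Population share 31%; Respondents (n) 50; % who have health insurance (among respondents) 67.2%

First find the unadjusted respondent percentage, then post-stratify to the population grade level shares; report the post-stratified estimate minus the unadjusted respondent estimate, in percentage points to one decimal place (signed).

+2.8 percentage points

Unadjusted (pooled respondent) estimate weights by respondent counts:
  (150/400)×58.4 + (200/400)×81 + (50/400)×67.2 = 70.8%
Post-stratifying to population shares instead:
  0.14×58.4 + 0.55×81 + 0.31×67.2 = 73.558%
Difference = 73.558 − 70.8 = 2.758 pp.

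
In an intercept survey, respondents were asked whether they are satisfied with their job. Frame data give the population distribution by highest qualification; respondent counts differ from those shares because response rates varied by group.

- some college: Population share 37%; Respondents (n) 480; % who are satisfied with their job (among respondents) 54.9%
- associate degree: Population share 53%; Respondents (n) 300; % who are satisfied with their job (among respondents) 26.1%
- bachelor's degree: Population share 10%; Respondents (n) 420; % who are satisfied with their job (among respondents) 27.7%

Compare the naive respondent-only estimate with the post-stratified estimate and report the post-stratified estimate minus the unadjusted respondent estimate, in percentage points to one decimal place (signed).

-1.3 percentage points

Unadjusted (pooled respondent) estimate weights by respondent counts:
  (480/1200)×54.9 + (300/1200)×26.1 + (420/1200)×27.7 = 38.18%
Post-stratified estimate weights by population shares:
  0.37×54.9 + 0.53×26.1 + 0.1×27.7 = 36.916%
Difference = 36.916 − 38.18 = -1.264 pp.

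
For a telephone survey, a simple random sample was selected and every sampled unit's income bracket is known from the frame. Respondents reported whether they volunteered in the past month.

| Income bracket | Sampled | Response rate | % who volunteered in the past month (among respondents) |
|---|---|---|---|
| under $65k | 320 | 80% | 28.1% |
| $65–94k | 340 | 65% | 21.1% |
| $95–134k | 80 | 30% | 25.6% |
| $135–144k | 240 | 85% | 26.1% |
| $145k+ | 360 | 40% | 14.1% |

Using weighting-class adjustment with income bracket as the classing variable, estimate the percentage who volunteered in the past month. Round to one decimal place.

22.1%

With weight = n_sampled/n_responded per class, the weighted class total is n_sampled:
  under $65k: 320 × 28.1 = 8992
  $65–94k: 340 × 21.1 = 7174
  $95–134k: 80 × 25.6 = 2048
  $135–144k: 240 × 26.1 = 6264
  $145k+: 360 × 14.1 = 5076
Adjusted estimate = 29,554 / 1,340 = 22.0552 → 22.1%.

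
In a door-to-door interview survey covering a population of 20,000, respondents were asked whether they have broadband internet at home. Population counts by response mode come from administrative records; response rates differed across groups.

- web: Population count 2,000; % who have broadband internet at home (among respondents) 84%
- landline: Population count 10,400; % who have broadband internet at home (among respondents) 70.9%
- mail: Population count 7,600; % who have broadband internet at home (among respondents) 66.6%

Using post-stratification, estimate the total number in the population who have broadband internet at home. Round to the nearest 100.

Each cell contributes its population count × the respondent rate:
  web: 2,000 × 84% = 1680
  landline: 10,400 × 70.9% = 7373.6
  mail: 7,600 × 66.6% = 5061.6
Estimated total = 14115.2 → 14,100.

14,100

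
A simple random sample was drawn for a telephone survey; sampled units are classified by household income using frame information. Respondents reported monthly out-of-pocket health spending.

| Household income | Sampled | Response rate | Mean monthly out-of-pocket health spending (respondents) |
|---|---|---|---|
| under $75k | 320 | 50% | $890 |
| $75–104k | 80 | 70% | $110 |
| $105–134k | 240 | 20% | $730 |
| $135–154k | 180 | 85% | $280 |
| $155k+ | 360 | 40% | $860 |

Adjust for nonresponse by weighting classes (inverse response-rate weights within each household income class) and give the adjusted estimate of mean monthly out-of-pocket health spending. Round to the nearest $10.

Each respondent's weight = sampled/responded in their class; summing within a class gives n_sampled, so:
  under $75k: 320 × 890 = 284,800
  $75–104k: 80 × 110 = 8800
  $105–134k: 240 × 730 = 175,200
  $135–154k: 180 × 280 = 50,400
  $155k+: 360 × 860 = 309,600
Adjusted estimate = 828,800 / 1,180 = 702.373 → $700.

$700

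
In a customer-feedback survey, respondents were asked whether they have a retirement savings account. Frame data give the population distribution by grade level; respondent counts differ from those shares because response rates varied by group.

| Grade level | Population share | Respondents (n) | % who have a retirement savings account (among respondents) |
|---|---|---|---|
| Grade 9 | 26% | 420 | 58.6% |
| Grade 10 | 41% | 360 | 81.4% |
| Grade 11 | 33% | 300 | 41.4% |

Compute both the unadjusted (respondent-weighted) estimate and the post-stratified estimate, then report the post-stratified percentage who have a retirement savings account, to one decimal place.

Naive respondent-only estimate (weights = respondent counts):
  (420/1080)×58.6 + (360/1080)×81.4 + (300/1080)×41.4 = 61.4222%
Reweighting by population grade level shares:
  0.26×58.6 + 0.41×81.4 + 0.33×41.4 = 62.272%

62.3%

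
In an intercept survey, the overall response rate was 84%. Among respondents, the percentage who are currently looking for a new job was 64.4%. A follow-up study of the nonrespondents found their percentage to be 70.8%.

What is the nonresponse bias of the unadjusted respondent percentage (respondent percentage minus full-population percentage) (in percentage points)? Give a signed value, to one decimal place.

-1.0 percentage points

Nonresponse fraction = 1 − 0.84 = 0.16.
Bias = (nonresponse fraction) × (respondent percentage − nonrespondent percentage)
     = 0.16 × (64.4 − 70.8) = 0.16 × -6.4 = -1.024.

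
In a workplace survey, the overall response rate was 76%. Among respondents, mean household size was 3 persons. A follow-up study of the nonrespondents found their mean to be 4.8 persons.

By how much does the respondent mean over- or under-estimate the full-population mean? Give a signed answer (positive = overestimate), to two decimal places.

-0.43

Nonresponse fraction = 1 − 0.76 = 0.24.
Bias = (nonresponse fraction) × (respondent mean − nonrespondent mean)
     = 0.24 × (3 − 4.8) = 0.24 × -1.8 = -0.432.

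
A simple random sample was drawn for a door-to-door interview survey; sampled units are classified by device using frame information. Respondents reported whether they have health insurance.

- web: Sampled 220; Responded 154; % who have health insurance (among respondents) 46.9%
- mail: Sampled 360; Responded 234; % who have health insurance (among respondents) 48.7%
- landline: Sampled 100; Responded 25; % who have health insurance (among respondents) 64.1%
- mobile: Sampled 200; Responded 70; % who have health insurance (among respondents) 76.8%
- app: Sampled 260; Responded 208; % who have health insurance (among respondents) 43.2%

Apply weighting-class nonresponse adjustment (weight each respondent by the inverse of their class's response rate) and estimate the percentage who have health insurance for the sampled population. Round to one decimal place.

Class response rates: web 154/220 = 70%, mail 234/360 = 65%, landline 25/100 = 25%, mobile 70/200 = 35%, app 208/260 = 80%.
With weight = n_sampled/n_responded per class, the weighted class total is n_sampled:
  web: 220 × 46.9 = 10,318
  mail: 360 × 48.7 = 17,532
  landline: 100 × 64.1 = 6410
  mobile: 200 × 76.8 = 15,360
  app: 260 × 43.2 = 11,232
Adjusted estimate = 60,852 / 1,140 = 53.3789 → 53.4%.

53.4%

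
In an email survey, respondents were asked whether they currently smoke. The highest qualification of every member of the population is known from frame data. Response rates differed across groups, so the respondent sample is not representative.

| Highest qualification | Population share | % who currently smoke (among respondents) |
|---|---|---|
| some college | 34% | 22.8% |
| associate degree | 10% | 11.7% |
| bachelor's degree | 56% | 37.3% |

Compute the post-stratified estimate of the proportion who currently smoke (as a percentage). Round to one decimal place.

Reweight to the known highest qualification distribution:
  some college: 0.34 × 22.8 = 7.752
  associate degree: 0.1 × 11.7 = 1.17
  bachelor's degree: 0.56 × 37.3 = 20.888
Post-stratified estimate = 29.81 → 29.8%.

29.8%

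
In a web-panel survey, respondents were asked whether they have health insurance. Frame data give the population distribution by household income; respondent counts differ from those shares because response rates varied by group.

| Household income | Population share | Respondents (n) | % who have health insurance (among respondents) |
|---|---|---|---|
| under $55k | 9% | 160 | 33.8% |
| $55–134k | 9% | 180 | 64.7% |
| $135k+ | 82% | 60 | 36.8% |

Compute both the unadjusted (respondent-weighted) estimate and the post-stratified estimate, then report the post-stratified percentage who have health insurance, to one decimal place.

Naive respondent-only estimate (weights = respondent counts):
  (160/400)×33.8 + (180/400)×64.7 + (60/400)×36.8 = 48.155%
Post-stratified estimate weights by population shares:
  0.09×33.8 + 0.09×64.7 + 0.82×36.8 = 39.041%

39.0%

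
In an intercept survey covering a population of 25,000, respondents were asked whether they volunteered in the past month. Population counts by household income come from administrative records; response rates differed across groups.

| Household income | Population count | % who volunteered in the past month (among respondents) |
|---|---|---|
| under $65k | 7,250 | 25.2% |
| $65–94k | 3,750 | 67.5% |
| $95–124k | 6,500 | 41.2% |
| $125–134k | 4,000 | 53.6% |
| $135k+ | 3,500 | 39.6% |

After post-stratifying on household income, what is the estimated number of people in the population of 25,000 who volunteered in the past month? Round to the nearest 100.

Estimated count per cell = population count × respondent percentage:
  under $65k: 7,250 × 25.2% = 1827
  $65–94k: 3,750 × 67.5% = 2531.25
  $95–124k: 6,500 × 41.2% = 2678
  $125–134k: 4,000 × 53.6% = 2144
  $135k+: 3,500 × 39.6% = 1386
Estimated total = 10566.2 → 10,600.

10,600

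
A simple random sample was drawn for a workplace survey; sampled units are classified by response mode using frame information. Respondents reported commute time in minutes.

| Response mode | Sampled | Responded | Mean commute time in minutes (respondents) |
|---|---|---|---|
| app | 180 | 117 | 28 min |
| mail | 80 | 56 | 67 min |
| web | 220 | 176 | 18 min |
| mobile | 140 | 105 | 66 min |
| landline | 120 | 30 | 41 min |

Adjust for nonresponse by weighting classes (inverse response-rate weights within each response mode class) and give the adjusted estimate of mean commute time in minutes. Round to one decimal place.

38.5

Class response rates: app 117/180 = 65%, mail 56/80 = 70%, web 176/220 = 80%, mobile 105/140 = 75%, landline 30/120 = 25%.
With weight = n_sampled/n_responded per class, the weighted class total is n_sampled:
  app: 180 × 28 = 5040
  mail: 80 × 67 = 5360
  web: 220 × 18 = 3960
  mobile: 140 × 66 = 9240
  landline: 120 × 41 = 4920
Adjusted estimate = 28,520 / 740 = 38.5405 → 38.5.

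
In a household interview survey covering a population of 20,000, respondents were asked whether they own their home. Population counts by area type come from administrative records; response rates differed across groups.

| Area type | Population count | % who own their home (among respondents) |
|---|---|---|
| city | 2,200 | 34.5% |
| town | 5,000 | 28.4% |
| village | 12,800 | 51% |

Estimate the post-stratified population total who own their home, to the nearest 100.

Estimated count per cell = population count × respondent percentage:
  city: 2,200 × 34.5% = 759
  town: 5,000 × 28.4% = 1420
  village: 12,800 × 51% = 6528
Estimated total = 8707 → 8,700.

8,700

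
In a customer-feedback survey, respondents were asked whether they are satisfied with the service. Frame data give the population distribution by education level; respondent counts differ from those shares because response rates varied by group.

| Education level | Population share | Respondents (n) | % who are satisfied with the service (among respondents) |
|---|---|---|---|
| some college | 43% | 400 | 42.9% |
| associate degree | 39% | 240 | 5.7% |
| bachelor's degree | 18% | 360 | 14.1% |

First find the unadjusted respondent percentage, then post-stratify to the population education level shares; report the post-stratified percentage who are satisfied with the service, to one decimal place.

Unadjusted (pooled respondent) estimate weights by respondent counts:
  (400/1000)×42.9 + (240/1000)×5.7 + (360/1000)×14.1 = 23.604%
Reweighting by population education level shares:
  0.43×42.9 + 0.39×5.7 + 0.18×14.1 = 23.208%

23.2%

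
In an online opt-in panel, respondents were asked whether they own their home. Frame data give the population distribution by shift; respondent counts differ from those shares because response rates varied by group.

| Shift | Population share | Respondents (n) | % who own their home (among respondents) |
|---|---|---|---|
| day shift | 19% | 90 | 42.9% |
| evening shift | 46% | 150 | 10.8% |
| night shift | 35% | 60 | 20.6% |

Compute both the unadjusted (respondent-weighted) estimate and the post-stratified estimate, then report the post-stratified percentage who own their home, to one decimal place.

Without adjustment, the pooled respondent share is:
  (90/300)×42.9 + (150/300)×10.8 + (60/300)×20.6 = 22.39%
Post-stratified estimate weights by population shares:
  0.19×42.9 + 0.46×10.8 + 0.35×20.6 = 20.329%

20.3%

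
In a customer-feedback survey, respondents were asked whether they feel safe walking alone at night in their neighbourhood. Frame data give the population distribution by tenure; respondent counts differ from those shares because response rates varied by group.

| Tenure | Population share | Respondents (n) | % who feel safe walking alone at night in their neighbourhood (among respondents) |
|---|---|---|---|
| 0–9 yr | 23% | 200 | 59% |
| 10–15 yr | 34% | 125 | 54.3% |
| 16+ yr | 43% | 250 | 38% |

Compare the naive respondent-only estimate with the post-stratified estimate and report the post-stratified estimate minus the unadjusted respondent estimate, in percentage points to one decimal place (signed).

-0.5 percentage points

Unadjusted (pooled respondent) estimate weights by respondent counts:
  (200/575)×59 + (125/575)×54.3 + (250/575)×38 = 48.8478%
Post-stratified estimate weights by population shares:
  0.23×59 + 0.34×54.3 + 0.43×38 = 48.372%
Difference = 48.372 − 48.8478 = -0.4758 pp.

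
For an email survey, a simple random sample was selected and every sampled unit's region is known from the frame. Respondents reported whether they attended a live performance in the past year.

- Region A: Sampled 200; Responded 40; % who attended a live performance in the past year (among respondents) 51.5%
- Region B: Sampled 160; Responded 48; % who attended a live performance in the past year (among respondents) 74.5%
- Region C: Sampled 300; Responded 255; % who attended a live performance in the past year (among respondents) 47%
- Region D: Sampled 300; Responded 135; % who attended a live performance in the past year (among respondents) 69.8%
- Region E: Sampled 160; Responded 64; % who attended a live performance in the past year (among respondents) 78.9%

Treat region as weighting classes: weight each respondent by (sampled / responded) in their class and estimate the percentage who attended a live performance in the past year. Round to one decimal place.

62.4%

Class response rates: Region A 40/200 = 20%, Region B 48/160 = 30%, Region C 255/300 = 85%, Region D 135/300 = 45%, Region E 64/160 = 40%.
Inverse-response-rate weighting restores each class to its sampled count, so class totals weight by n_sampled:
  Region A: 200 × 51.5 = 10,300
  Region B: 160 × 74.5 = 11,920
  Region C: 300 × 47 = 14,100
  Region D: 300 × 69.8 = 20,940
  Region E: 160 × 78.9 = 12,624
Adjusted estimate = 69,884 / 1,120 = 62.3964 → 62.4%.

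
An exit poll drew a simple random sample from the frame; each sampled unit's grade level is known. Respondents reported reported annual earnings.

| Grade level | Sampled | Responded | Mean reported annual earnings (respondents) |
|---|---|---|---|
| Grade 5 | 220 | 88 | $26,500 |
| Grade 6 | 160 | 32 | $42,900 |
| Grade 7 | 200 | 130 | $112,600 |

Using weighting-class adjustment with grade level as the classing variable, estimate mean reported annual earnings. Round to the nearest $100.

$60,700

Class response rates: Grade 5 88/220 = 40%, Grade 6 32/160 = 20%, Grade 7 130/200 = 65%.
Each respondent's weight = sampled/responded in their class; summing within a class gives n_sampled, so:
  Grade 5: 220 × 26,500 = 5,830,000
  Grade 6: 160 × 42,900 = 6,864,000
  Grade 7: 200 × 112,600 = 22,520,000
Adjusted estimate = 35,214,000 / 580 = 60713.8 → $60,700.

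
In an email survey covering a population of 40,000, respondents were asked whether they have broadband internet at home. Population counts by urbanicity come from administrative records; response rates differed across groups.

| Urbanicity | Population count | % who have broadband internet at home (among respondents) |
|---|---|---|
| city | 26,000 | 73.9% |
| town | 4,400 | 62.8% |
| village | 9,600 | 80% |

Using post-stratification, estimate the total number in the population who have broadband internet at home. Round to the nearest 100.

29,700

Estimated count per cell = population count × respondent percentage:
  city: 26,000 × 73.9% = 19,214
  town: 4,400 × 62.8% = 2763.2
  village: 9,600 × 80% = 7680
Estimated total = 29657.2 → 29,700.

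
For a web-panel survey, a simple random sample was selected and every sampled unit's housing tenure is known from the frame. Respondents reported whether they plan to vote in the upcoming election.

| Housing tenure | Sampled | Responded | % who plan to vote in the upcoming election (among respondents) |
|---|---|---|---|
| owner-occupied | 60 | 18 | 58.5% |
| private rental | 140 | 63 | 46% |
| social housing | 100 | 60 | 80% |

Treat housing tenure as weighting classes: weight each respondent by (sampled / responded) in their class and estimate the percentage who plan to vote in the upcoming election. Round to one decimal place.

59.8%

Class response rates: owner-occupied 18/60 = 30%, private rental 63/140 = 45%, social housing 60/100 = 60%.
With weight = n_sampled/n_responded per class, the weighted class total is n_sampled:
  owner-occupied: 60 × 58.5 = 3510
  private rental: 140 × 46 = 6440
  social housing: 100 × 80 = 8000
Adjusted estimate = 17,950 / 300 = 59.8333 → 59.8%.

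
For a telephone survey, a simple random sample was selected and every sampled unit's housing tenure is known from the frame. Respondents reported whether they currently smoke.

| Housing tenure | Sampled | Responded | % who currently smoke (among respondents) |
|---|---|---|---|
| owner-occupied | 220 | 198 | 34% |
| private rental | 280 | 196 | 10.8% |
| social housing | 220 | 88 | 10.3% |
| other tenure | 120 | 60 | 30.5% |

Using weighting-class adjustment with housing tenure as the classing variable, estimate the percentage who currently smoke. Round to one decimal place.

19.6%

Response rates by class: owner-occupied 198/220 = 90%, private rental 196/280 = 70%, social housing 88/220 = 40%, other tenure 60/120 = 50%.
Weighting each respondent by the inverse class response rate inflates each class back to its sampled size, so the class weight is n_sampled:
  owner-occupied: 220 × 34 = 7480
  private rental: 280 × 10.8 = 3024
  social housing: 220 × 10.3 = 2266
  other tenure: 120 × 30.5 = 3660
Adjusted estimate = 16,430 / 840 = 19.5595 → 19.6%.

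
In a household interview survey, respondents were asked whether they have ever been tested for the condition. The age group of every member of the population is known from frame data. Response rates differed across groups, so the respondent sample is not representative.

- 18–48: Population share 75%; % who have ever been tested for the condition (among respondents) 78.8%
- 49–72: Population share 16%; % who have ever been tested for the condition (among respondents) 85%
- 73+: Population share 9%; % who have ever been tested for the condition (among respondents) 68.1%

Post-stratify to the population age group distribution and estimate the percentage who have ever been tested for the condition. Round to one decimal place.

78.8%

Reweight to the known age group distribution:
  18–48: 0.75 × 78.8 = 59.1
  49–72: 0.16 × 85 = 13.6
  73+: 0.09 × 68.1 = 6.129
Post-stratified estimate = 78.829 → 78.8%.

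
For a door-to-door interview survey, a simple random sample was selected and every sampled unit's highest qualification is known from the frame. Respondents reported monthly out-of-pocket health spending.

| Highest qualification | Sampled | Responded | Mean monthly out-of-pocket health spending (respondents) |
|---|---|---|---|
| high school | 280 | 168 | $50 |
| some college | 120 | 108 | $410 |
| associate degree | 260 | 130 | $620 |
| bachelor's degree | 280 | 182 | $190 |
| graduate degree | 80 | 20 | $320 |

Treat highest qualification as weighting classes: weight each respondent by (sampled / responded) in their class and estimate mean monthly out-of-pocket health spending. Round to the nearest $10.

$300

Response rates by class: high school 168/280 = 60%, some college 108/120 = 90%, associate degree 130/260 = 50%, bachelor's degree 182/280 = 65%, graduate degree 20/80 = 25%.
Weighting each respondent by the inverse class response rate inflates each class back to its sampled size, so the class weight is n_sampled:
  high school: 280 × 50 = 14,000
  some college: 120 × 410 = 49,200
  associate degree: 260 × 620 = 161,200
  bachelor's degree: 280 × 190 = 53,200
  graduate degree: 80 × 320 = 25,600
Adjusted estimate = 303,200 / 1,020 = 297.255 → $300.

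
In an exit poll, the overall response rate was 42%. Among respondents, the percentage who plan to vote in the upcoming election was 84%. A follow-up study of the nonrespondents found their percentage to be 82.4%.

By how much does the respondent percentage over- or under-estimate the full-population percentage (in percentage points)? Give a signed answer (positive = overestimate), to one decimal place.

Nonresponse fraction = 1 − 0.42 = 0.58.
Bias = (nonresponse fraction) × (respondent percentage − nonrespondent percentage)
     = 0.58 × (84 − 82.4) = 0.58 × 1.6 = 0.928.

+0.9 percentage points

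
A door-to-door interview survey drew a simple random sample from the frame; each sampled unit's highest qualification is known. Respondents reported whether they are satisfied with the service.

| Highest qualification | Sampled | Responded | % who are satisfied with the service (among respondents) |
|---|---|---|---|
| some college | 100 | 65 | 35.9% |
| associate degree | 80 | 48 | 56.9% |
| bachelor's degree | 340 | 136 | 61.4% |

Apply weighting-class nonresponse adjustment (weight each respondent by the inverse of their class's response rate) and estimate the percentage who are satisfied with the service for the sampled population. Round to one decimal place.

55.8%

Response rates by class: some college 65/100 = 65%, associate degree 48/80 = 60%, bachelor's degree 136/340 = 40%.
With weight = n_sampled/n_responded per class, the weighted class total is n_sampled:
  some college: 100 × 35.9 = 3590
  associate degree: 80 × 56.9 = 4552
  bachelor's degree: 340 × 61.4 = 20,876
Adjusted estimate = 29,018 / 520 = 55.8038 → 55.8%.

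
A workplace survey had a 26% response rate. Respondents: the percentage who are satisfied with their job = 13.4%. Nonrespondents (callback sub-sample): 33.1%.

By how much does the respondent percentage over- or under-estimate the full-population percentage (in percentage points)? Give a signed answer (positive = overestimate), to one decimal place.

Nonresponse fraction = 1 − 0.26 = 0.74.
Bias = (nonresponse fraction) × (respondent percentage − nonrespondent percentage)
     = 0.74 × (13.4 − 33.1) = 0.74 × -19.7 = -14.578.

-14.6 percentage points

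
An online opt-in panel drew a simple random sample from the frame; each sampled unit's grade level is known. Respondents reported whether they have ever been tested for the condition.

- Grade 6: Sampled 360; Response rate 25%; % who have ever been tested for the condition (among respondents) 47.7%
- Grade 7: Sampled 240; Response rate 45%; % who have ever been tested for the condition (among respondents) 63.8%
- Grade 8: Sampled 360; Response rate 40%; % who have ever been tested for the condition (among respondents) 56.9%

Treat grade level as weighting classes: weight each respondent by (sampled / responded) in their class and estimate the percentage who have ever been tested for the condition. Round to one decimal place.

55.2%

Each respondent's weight = sampled/responded in their class; summing within a class gives n_sampled, so:
  Grade 6: 360 × 47.7 = 17,172
  Grade 7: 240 × 63.8 = 15,312
  Grade 8: 360 × 56.9 = 20,484
Adjusted estimate = 52,968 / 960 = 55.175 → 55.2%.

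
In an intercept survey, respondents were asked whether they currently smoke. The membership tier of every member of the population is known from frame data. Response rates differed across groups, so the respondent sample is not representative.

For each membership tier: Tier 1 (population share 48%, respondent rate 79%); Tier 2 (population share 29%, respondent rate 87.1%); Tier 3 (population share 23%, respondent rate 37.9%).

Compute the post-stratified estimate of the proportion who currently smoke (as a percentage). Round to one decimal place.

Each cell contributes population-share × respondent value:
  Tier 1: 0.48 × 79 = 37.92
  Tier 2: 0.29 × 87.1 = 25.259
  Tier 3: 0.23 × 37.9 = 8.717
Post-stratified estimate = 71.896 → 71.9%.

71.9%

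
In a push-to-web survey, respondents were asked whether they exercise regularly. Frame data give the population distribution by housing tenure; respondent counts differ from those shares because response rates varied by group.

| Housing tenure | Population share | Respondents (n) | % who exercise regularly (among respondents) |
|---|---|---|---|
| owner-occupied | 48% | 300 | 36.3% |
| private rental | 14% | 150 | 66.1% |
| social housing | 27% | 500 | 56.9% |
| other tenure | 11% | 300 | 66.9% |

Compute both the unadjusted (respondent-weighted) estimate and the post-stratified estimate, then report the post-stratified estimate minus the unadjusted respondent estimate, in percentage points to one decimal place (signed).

Without adjustment, the pooled respondent share is:
  (300/1250)×36.3 + (150/1250)×66.1 + (500/1250)×56.9 + (300/1250)×66.9 = 55.46%
Post-stratifying to population shares instead:
  0.48×36.3 + 0.14×66.1 + 0.27×56.9 + 0.11×66.9 = 49.4%
Difference = 49.4 − 55.46 = -6.06 pp.

-6.1 percentage points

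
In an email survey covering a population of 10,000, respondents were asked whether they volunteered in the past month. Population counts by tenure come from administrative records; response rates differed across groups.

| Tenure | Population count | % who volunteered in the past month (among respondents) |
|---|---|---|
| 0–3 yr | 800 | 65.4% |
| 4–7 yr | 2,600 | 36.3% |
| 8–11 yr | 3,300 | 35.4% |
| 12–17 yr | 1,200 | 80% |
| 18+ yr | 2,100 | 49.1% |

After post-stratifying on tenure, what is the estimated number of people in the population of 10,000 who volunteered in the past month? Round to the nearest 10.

Apply each group's respondent rate to its population count:
  0–3 yr: 800 × 65.4% = 523.2
  4–7 yr: 2,600 × 36.3% = 943.8
  8–11 yr: 3,300 × 35.4% = 1168.2
  12–17 yr: 1,200 × 80% = 960
  18+ yr: 2,100 × 49.1% = 1031.1
Estimated total = 4626.3 → 4,630.

4,630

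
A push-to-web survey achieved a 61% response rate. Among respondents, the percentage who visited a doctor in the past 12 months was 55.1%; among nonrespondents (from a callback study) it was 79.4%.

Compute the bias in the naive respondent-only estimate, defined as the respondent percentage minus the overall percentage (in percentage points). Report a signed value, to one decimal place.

Nonresponse fraction = 1 − 0.61 = 0.39.
Bias = (nonresponse fraction) × (respondent percentage − nonrespondent percentage)
     = 0.39 × (55.1 − 79.4) = 0.39 × -24.3 = -9.477.

-9.5 percentage points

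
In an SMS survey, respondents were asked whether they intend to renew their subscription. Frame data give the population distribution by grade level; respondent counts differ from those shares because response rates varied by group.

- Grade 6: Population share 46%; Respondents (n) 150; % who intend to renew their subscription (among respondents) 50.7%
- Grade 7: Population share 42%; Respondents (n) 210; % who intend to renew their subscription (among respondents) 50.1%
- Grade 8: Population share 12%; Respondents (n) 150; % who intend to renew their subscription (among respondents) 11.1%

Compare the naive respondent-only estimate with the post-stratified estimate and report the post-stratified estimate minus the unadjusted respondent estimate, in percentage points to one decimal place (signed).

+6.9 percentage points

Naive respondent-only estimate (weights = respondent counts):
  (150/510)×50.7 + (210/510)×50.1 + (150/510)×11.1 = 38.8059%
Post-stratifying to population shares instead:
  0.46×50.7 + 0.42×50.1 + 0.12×11.1 = 45.696%
Difference = 45.696 − 38.8059 = 6.8901 pp.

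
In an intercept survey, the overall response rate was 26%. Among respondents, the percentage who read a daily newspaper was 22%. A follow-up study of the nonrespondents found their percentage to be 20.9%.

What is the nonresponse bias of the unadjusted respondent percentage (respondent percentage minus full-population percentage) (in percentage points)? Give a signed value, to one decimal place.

+0.8 percentage points

Nonresponse fraction = 1 − 0.26 = 0.74.
Bias = (nonresponse fraction) × (respondent percentage − nonrespondent percentage)
     = 0.74 × (22 − 20.9) = 0.74 × 1.1 = 0.814.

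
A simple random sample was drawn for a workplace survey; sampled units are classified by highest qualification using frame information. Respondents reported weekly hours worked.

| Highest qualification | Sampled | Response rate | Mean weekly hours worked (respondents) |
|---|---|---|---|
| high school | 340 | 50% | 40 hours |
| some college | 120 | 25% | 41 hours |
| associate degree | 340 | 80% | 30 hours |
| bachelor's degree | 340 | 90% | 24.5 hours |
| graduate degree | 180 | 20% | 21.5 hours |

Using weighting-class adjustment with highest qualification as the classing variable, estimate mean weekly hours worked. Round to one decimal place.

31.0

With weight = n_sampled/n_responded per class, the weighted class total is n_sampled:
  high school: 340 × 40 = 13,600
  some college: 120 × 41 = 4920
  associate degree: 340 × 30 = 10,200
  bachelor's degree: 340 × 24.5 = 8330
  graduate degree: 180 × 21.5 = 3870
Adjusted estimate = 40,920 / 1,320 = 31 → 31.0.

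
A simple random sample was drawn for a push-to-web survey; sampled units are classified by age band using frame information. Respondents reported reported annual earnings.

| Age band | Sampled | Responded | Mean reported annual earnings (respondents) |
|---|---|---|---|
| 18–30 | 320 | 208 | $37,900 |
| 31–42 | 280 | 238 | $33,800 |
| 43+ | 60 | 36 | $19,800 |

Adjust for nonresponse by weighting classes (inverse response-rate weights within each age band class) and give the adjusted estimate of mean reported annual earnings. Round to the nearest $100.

$34,500

Class response rates: 18–30 208/320 = 65%, 31–42 238/280 = 85%, 43+ 36/60 = 60%.
Inverse-response-rate weighting restores each class to its sampled count, so class totals weight by n_sampled:
  18–30: 320 × 37,900 = 12,128,000
  31–42: 280 × 33,800 = 9,464,000
  43+: 60 × 19,800 = 1,188,000
Adjusted estimate = 22,780,000 / 660 = 34515.2 → $34,500.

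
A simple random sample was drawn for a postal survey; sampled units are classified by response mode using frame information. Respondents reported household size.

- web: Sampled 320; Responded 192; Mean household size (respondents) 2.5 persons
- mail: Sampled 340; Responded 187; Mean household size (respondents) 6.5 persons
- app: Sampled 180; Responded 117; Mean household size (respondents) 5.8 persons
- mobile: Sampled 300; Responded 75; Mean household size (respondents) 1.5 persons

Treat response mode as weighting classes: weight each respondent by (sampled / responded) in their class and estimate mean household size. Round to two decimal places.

Response rates by class: web 192/320 = 60%, mail 187/340 = 55%, app 117/180 = 65%, mobile 75/300 = 25%.
With weight = n_sampled/n_responded per class, the weighted class total is n_sampled:
  web: 320 × 2.5 = 800
  mail: 340 × 6.5 = 2210
  app: 180 × 5.8 = 1044
  mobile: 300 × 1.5 = 450
Adjusted estimate = 4504 / 1,140 = 3.95088 → 3.95.

3.95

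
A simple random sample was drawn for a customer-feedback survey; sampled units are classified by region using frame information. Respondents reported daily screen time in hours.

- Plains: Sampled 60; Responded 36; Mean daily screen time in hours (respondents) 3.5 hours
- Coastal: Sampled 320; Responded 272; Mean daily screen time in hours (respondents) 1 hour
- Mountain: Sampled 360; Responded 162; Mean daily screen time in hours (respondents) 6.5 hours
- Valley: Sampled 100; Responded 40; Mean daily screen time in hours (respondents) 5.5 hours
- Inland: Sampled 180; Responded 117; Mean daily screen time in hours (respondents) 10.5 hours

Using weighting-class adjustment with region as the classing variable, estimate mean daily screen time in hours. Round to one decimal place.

5.2

Response rates by class: Plains 36/60 = 60%, Coastal 272/320 = 85%, Mountain 162/360 = 45%, Valley 40/100 = 40%, Inland 117/180 = 65%.
Weighting each respondent by the inverse class response rate inflates each class back to its sampled size, so the class weight is n_sampled:
  Plains: 60 × 3.5 = 210
  Coastal: 320 × 1 = 320
  Mountain: 360 × 6.5 = 2340
  Valley: 100 × 5.5 = 550
  Inland: 180 × 10.5 = 1890
Adjusted estimate = 5310 / 1,020 = 5.20588 → 5.2.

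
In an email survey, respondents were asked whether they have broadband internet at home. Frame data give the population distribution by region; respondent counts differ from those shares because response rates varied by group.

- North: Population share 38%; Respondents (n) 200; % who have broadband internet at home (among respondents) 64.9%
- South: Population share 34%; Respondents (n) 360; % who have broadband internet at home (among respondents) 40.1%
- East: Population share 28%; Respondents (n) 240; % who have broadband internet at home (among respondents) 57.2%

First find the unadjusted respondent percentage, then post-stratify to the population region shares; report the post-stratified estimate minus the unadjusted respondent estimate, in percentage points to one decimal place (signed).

Naive respondent-only estimate (weights = respondent counts):
  (200/800)×64.9 + (360/800)×40.1 + (240/800)×57.2 = 51.43%
Reweighting by population region shares:
  0.38×64.9 + 0.34×40.1 + 0.28×57.2 = 54.312%
Difference = 54.312 − 51.43 = 2.882 pp.

+2.9 percentage points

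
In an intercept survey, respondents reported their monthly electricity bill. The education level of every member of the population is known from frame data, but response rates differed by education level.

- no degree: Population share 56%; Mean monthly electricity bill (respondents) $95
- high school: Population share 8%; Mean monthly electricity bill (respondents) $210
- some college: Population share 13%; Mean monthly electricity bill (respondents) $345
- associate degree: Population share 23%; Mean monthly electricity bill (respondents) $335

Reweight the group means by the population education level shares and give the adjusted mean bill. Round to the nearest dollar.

$192

Each cell contributes population-share × respondent value:
  no degree: 0.56 × 95 = 53.2
  high school: 0.08 × 210 = 16.8
  some college: 0.13 × 345 = 44.85
  associate degree: 0.23 × 335 = 77.05
Post-stratified estimate = 191.9 → $192.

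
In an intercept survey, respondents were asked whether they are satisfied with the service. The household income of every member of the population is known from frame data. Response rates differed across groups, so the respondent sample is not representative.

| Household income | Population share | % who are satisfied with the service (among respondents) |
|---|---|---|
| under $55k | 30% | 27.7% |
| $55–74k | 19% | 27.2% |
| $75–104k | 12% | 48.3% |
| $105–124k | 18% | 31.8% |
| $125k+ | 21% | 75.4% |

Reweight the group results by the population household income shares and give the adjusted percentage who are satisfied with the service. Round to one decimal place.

Post-stratification weights by population share, not respondent share:
  under $55k: 0.3 × 27.7 = 8.31
  $55–74k: 0.19 × 27.2 = 5.168
  $75–104k: 0.12 × 48.3 = 5.796
  $105–124k: 0.18 × 31.8 = 5.724
  $125k+: 0.21 × 75.4 = 15.834
Post-stratified estimate = 40.832 → 40.8%.

40.8%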